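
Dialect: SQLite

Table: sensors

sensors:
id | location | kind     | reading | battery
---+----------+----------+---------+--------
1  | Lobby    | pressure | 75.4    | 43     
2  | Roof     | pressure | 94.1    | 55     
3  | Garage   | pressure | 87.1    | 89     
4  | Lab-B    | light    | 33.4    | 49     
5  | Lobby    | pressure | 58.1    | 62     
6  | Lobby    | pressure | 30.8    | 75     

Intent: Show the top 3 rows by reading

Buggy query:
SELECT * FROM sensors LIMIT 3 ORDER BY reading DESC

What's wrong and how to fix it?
Bug: LIMIT must come after ORDER BY

Fix: Swap the clauses: ORDER BY first, then LIMIT

Corrected query:
SELECT * FROM sensors ORDER BY reading DESC LIMIT 3

Result:
id | location | kind     | reading | battery
---+----------+----------+---------+--------
2  | Roof     | pressure | 94.1    | 55     
3  | Garage   | pressure | 87.1    | 89     
1  | Lobby    | pressure | 75.4    | 43     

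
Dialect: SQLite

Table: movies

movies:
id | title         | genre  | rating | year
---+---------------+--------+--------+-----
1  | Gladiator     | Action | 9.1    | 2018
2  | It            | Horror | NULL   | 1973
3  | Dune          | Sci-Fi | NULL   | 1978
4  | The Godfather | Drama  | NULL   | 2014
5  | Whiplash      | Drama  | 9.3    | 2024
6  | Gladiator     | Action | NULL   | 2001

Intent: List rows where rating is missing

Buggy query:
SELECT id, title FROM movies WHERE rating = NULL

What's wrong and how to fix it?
Bug: Comparing to NULL with '=' never matches; NULL = NULL is unknown, not true

Fix: Use IS NULL to test for NULL

Corrected query:
SELECT id, title FROM movies WHERE rating IS NULL

Result:
id | title        
---+--------------
2  | It           
3  | Dune         
4  | The Godfather
6  | Gladiator    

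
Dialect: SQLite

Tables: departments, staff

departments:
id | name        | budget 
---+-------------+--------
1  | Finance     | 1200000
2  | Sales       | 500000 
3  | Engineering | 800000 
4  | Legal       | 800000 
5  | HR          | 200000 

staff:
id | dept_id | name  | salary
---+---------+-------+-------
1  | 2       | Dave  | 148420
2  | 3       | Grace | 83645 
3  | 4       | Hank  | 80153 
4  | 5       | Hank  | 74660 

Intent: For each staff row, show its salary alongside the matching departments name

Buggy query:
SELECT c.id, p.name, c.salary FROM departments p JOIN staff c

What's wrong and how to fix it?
Bug: JOIN with no ON clause produces a cartesian product; every staff row pairs with every departments row

Fix: Specify the join condition linking the foreign key to the parent id

Corrected query:
SELECT c.id, p.name, c.salary FROM departments p JOIN staff c ON c.dept_id = p.id

Result:
id | name        | salary
---+-------------+-------
1  | Sales       | 148420
2  | Engineering | 83645 
3  | Legal       | 80153 
4  | HR          | 74660 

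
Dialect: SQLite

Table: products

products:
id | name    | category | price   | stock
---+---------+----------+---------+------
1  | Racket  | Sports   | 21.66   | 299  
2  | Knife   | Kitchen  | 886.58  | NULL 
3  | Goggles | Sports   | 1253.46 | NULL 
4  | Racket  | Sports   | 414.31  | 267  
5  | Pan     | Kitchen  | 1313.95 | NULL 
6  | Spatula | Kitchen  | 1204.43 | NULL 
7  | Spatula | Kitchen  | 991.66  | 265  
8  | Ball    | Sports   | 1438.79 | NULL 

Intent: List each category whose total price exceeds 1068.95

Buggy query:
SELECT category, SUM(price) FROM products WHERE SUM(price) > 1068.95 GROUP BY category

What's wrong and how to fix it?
Bug: SUM(price) is an aggregate, but WHERE filters rows before aggregation

Fix: Move the aggregate condition to a HAVING clause

Corrected query:
SELECT category, SUM(price) FROM products GROUP BY category HAVING SUM(price) > 1068.95

Result:
category | SUM(price)
---------+-----------
Kitchen  | 4396.62   
Sports   | 3128.22   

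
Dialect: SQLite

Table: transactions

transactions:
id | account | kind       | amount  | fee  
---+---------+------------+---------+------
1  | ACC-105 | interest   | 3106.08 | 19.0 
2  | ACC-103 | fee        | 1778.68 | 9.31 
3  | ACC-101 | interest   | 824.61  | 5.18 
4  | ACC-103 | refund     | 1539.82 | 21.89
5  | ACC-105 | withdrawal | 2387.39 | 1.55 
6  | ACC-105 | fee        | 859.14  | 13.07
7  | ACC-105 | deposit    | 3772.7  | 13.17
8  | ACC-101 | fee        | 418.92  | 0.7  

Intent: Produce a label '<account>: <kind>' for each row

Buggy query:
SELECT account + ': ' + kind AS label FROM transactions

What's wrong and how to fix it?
Bug: SQLite uses || for string concatenation; + coerces text to numbers (yielding 0)

Fix: Use the || operator for string concatenation

Corrected query:
SELECT account || ': ' || kind AS label FROM transactions

Result:
label              
-------------------
ACC-105: interest  
ACC-103: fee       
ACC-101: interest  
ACC-103: refund    
ACC-105: withdrawal
ACC-105: fee       
ACC-105: deposit   
ACC-101: fee       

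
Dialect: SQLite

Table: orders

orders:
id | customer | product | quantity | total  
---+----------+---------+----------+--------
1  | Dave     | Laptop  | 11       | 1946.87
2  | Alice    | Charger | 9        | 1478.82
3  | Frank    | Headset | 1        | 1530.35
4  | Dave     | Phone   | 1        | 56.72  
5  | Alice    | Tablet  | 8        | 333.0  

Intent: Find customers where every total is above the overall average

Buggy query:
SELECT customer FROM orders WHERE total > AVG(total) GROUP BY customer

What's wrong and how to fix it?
Bug: AVG() is an aggregate; it can't sit directly in WHERE

Fix: Compute the overall average in a scalar subquery and compare each group's MIN against it in HAVING

Corrected query:
SELECT customer FROM orders GROUP BY customer HAVING MIN(total) > (SELECT AVG(total) FROM orders)

Result:
customer
--------
Frank   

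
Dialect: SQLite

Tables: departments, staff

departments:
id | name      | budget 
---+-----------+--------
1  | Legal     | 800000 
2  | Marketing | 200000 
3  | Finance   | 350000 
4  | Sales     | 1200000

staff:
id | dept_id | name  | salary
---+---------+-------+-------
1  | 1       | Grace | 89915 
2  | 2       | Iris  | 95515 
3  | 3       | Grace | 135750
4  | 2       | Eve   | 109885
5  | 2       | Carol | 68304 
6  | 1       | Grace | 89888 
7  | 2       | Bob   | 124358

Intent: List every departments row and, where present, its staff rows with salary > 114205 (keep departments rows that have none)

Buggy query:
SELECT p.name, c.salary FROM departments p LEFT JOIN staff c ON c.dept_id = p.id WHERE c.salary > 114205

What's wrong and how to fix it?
Bug: Filtering c.salary in WHERE discards the NULL rows produced by LEFT JOIN, turning it into an inner join

Fix: Move the right-table condition into the ON clause so unmatched parents are kept

Corrected query:
SELECT p.name, c.salary FROM departments p LEFT JOIN staff c ON c.dept_id = p.id AND c.salary > 114205

Result:
name      | salary
----------+-------
Legal     | NULL  
Marketing | 124358
Finance   | 135750
Sales     | NULL  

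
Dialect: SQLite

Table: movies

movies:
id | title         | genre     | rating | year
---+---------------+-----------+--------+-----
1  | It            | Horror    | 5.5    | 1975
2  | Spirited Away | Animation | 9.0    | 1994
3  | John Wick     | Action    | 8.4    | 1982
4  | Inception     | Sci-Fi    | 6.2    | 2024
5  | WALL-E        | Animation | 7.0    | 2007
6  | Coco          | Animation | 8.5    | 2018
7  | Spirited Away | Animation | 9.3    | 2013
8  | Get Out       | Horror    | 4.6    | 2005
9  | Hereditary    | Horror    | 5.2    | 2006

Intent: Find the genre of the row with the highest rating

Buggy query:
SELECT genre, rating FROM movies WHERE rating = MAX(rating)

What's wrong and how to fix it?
Bug: MAX(rating) is an aggregate and cannot be used directly in WHERE

Fix: Wrap MAX in a scalar subquery so WHERE compares against a single value

Corrected query:
SELECT genre, rating FROM movies WHERE rating = (SELECT MAX(rating) FROM movies)

Result:
genre     | rating
----------+-------
Animation | 9.3   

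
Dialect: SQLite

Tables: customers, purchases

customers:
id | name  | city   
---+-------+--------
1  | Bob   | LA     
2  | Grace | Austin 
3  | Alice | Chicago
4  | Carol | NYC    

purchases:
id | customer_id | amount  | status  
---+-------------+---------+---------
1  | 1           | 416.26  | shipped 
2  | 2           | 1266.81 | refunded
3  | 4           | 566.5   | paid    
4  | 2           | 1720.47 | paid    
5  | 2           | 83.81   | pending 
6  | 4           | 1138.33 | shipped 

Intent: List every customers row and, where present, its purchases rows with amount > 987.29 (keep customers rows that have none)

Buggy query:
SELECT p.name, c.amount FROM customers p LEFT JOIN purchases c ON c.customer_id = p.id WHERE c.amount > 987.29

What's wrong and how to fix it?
Bug: Filtering c.amount in WHERE discards the NULL rows produced by LEFT JOIN, turning it into an inner join

Fix: Put 'c.amount > 987.29' in the JOIN's ON clause instead of WHERE

Corrected query:
SELECT p.name, c.amount FROM customers p LEFT JOIN purchases c ON c.customer_id = p.id AND c.amount > 987.29

Result:
name  | amount 
------+--------
Bob   | NULL   
Grace | 1266.81
Grace | 1720.47
Alice | NULL   
Carol | 1138.33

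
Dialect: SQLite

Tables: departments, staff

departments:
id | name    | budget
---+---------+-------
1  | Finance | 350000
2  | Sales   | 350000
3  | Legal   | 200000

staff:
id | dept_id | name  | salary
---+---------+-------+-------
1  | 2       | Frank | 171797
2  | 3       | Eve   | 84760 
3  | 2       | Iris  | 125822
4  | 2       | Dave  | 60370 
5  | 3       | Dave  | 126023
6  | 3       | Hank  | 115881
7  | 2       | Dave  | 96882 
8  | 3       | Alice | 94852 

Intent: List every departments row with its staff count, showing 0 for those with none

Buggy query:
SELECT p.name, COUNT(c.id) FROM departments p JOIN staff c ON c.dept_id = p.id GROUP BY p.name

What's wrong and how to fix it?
Bug: An inner join excludes parents with zero children

Fix: Switch to LEFT JOIN to retain unmatched parent rows

Corrected query:
SELECT p.name, COUNT(c.id) FROM departments p LEFT JOIN staff c ON c.dept_id = p.id GROUP BY p.name

Result:
name    | COUNT(c.id)
--------+------------
Finance | 0          
Legal   | 4          
Sales   | 4          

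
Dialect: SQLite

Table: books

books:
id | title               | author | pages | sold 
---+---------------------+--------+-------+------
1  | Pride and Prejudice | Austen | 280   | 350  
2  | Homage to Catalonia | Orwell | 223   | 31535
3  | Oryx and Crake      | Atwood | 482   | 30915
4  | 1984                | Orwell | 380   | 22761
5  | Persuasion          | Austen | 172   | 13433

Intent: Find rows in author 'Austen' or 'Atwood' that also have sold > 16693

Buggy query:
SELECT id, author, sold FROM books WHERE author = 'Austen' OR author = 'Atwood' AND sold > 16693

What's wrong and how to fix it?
Bug: Without parentheses, AND is evaluated before OR, so the sold filter only applies to the 'Atwood' branch

Fix: Group the OR with parentheses (or use IN), then AND the threshold

Corrected query:
SELECT id, author, sold FROM books WHERE (author = 'Austen' OR author = 'Atwood') AND sold > 16693

Result:
id | author | sold 
---+--------+------
3  | Atwood | 30915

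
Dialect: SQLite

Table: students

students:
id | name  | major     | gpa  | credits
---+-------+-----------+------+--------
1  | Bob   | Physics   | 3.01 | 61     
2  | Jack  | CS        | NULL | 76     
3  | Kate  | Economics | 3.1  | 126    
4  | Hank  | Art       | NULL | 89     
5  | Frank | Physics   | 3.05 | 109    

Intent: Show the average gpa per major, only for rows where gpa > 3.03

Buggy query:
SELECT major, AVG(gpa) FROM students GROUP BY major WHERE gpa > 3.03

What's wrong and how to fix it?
Bug: Row-level WHERE must come before GROUP BY in the clause order

Fix: Place WHERE between FROM and GROUP BY

Corrected query:
SELECT major, AVG(gpa) FROM students WHERE gpa > 3.03 GROUP BY major

Result:
major     | AVG(gpa)
----------+---------
Economics | 3.1     
Physics   | 3.05    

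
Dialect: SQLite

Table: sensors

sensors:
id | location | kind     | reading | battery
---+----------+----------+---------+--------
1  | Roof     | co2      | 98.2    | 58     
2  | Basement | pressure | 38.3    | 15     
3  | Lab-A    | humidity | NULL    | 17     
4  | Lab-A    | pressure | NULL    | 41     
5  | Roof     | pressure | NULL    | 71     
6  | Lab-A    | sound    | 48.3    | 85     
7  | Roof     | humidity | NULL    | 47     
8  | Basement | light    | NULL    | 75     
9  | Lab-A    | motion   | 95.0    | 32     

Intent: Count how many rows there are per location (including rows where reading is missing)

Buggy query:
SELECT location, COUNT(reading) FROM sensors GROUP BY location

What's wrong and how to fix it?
Bug: COUNT(reading) skips NULLs, so groups with missing reading are undercounted

Fix: Replace COUNT(reading) with COUNT(*)

Corrected query:
SELECT location, COUNT(*) FROM sensors GROUP BY location

Result:
location | COUNT(*)
---------+---------
Basement | 2       
Lab-A    | 4       
Roof     | 3       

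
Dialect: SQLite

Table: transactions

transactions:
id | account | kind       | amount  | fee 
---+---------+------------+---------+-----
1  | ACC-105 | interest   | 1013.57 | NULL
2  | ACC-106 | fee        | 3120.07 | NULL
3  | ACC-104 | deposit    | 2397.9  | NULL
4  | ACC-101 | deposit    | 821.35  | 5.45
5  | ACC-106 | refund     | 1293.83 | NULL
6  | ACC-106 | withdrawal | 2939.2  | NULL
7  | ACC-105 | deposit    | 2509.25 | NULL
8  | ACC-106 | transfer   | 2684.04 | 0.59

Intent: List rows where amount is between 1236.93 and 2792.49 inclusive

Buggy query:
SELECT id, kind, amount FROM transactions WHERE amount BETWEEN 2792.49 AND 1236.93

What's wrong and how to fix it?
Bug: The bounds are reversed; BETWEEN a AND b requires a <= b to match anything

Fix: Write BETWEEN 1236.93 AND 2792.49

Corrected query:
SELECT id, kind, amount FROM transactions WHERE amount BETWEEN 1236.93 AND 2792.49

Result:
id | kind     | amount 
---+----------+--------
3  | deposit  | 2397.9 
5  | refund   | 1293.83
7  | deposit  | 2509.25
8  | transfer | 2684.04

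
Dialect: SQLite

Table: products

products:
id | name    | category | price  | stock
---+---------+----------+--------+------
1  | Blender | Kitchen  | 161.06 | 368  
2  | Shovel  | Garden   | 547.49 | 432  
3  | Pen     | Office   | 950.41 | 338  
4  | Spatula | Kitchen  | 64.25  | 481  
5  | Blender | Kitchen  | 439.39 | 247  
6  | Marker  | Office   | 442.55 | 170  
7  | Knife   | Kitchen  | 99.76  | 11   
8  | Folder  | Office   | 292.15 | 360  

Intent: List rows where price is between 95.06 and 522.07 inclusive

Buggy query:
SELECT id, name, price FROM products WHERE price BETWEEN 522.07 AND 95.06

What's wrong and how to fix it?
Bug: BETWEEN expects the lower bound first; with 522.07 AND 95.06 the range is empty

Fix: Swap the bounds so the smaller value comes first

Corrected query:
SELECT id, name, price FROM products WHERE price BETWEEN 95.06 AND 522.07

Result:
id | name    | price 
---+---------+-------
1  | Blender | 161.06
5  | Blender | 439.39
6  | Marker  | 442.55
7  | Knife   | 99.76 
8  | Folder  | 292.15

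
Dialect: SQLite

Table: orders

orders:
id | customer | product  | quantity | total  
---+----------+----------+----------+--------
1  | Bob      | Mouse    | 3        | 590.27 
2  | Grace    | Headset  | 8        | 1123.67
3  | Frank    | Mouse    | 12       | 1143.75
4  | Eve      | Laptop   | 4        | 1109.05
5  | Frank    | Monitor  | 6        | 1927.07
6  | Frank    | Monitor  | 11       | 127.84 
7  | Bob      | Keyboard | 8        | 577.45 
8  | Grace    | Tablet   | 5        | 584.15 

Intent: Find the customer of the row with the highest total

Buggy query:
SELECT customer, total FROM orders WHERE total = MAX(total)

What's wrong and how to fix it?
Bug: MAX(total) is an aggregate and cannot be used directly in WHERE

Fix: Use a subquery: WHERE total = (SELECT MAX(total) FROM orders)

Corrected query:
SELECT customer, total FROM orders WHERE total = (SELECT MAX(total) FROM orders)

Result:
customer | total  
---------+--------
Frank    | 1927.07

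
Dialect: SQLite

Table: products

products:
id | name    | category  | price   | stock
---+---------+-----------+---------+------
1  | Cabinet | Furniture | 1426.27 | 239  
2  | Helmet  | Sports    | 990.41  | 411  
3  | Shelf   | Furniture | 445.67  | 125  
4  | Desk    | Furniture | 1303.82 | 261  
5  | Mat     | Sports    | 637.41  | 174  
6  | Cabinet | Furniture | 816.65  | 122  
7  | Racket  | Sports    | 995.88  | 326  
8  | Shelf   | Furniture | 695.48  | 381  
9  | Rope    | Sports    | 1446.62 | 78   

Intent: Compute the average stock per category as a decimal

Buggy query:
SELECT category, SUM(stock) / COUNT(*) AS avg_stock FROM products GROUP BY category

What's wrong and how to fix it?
Bug: SUM(stock) and COUNT(*) are both integers; the division truncates the fractional part

Fix: Cast one side to REAL so the division keeps the fractional part

Corrected query:
SELECT category, SUM(stock) * 1.0 / COUNT(*) AS avg_stock FROM products GROUP BY category

Result:
category  | avg_stock
----------+----------
Furniture | 225.6    
Sports    | 247.25   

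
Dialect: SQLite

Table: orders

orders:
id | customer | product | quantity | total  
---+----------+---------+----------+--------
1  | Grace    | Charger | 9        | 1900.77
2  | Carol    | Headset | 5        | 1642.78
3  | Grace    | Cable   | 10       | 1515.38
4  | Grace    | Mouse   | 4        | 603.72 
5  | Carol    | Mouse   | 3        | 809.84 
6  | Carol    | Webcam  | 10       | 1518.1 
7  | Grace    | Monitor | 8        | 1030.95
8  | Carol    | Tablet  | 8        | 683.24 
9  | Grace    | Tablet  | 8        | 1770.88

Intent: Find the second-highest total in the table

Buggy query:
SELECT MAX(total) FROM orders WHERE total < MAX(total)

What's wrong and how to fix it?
Bug: The inner MAX is an aggregate inside WHERE, which is not allowed

Fix: Put the inner MAX in a scalar subquery

Corrected query:
SELECT MAX(total) FROM orders WHERE total < (SELECT MAX(total) FROM orders)

Result:
MAX(total)
----------
1770.88   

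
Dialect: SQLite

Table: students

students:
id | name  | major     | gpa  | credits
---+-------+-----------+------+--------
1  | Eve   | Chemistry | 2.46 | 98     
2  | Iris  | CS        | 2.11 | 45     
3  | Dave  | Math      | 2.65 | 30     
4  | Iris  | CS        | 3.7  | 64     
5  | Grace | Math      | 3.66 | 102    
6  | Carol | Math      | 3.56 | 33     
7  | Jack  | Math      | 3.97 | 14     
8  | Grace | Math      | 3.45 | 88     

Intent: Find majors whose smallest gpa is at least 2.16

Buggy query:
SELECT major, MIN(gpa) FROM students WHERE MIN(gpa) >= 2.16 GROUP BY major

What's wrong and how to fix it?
Bug: MIN() in WHERE is a misuse of aggregate

Fix: Replace WHERE with HAVING after the GROUP BY

Corrected query:
SELECT major, MIN(gpa) FROM students GROUP BY major HAVING MIN(gpa) >= 2.16

Result:
major     | MIN(gpa)
----------+---------
Chemistry | 2.46    
Math      | 2.65    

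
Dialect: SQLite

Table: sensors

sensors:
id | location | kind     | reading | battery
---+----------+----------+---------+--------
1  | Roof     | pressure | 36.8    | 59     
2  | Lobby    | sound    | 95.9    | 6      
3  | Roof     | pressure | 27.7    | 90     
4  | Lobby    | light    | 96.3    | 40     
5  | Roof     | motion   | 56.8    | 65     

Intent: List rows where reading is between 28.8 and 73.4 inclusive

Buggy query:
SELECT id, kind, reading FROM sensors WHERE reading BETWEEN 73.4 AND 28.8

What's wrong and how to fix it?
Bug: BETWEEN expects the lower bound first; with 73.4 AND 28.8 the range is empty

Fix: Write BETWEEN 28.8 AND 73.4

Corrected query:
SELECT id, kind, reading FROM sensors WHERE reading BETWEEN 28.8 AND 73.4

Result:
id | kind     | reading
---+----------+--------
1  | pressure | 36.8   
5  | motion   | 56.8   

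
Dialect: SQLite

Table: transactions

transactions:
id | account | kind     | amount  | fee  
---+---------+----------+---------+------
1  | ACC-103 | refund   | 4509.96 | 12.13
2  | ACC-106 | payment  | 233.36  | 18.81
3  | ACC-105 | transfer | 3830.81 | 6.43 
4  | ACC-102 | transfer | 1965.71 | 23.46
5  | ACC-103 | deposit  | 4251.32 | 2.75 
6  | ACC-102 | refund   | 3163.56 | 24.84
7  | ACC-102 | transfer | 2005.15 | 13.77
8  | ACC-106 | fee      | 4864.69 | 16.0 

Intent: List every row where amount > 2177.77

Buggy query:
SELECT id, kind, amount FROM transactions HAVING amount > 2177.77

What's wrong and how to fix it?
Bug: HAVING filters the output of aggregation, but this query has no GROUP BY and no aggregate functions, so SQLite rejects it (HAVING clause on a non-aggregate query); the condition here is per row

Fix: Use WHERE for row-level filtering

Corrected query:
SELECT id, kind, amount FROM transactions WHERE amount > 2177.77

Result:
id | kind     | amount 
---+----------+--------
1  | refund   | 4509.96
3  | transfer | 3830.81
5  | deposit  | 4251.32
6  | refund   | 3163.56
8  | fee      | 4864.69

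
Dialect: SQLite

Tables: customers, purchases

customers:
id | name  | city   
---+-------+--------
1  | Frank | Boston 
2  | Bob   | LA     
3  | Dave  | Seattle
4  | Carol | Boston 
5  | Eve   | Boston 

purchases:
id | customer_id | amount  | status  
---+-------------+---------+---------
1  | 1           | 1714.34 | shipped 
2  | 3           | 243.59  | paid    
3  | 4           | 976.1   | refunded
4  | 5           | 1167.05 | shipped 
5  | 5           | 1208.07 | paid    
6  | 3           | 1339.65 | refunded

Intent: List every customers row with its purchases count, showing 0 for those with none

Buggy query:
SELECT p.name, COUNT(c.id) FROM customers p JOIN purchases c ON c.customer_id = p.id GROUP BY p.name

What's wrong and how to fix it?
Bug: An inner join excludes parents with zero children

Fix: Switch to LEFT JOIN to retain unmatched parent rows

Corrected query:
SELECT p.name, COUNT(c.id) FROM customers p LEFT JOIN purchases c ON c.customer_id = p.id GROUP BY p.name

Result:
name  | COUNT(c.id)
------+------------
Bob   | 0          
Carol | 1          
Dave  | 2          
Eve   | 2          
Frank | 1          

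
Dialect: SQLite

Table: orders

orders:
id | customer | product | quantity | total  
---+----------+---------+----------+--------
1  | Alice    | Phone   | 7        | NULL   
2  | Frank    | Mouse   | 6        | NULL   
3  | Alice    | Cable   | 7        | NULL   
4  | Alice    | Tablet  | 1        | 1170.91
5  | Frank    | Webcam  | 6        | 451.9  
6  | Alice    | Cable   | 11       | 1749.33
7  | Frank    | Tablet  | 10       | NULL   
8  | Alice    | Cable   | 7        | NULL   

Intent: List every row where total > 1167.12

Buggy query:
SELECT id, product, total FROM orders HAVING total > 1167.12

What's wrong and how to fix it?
Bug: HAVING filters the output of aggregation, but this query has no GROUP BY and no aggregate functions, so SQLite rejects it (HAVING clause on a non-aggregate query); the condition here is per row

Fix: Replace HAVING with WHERE since the condition applies to individual rows

Corrected query:
SELECT id, product, total FROM orders WHERE total > 1167.12

Result:
id | product | total  
---+---------+--------
4  | Tablet  | 1170.91
6  | Cable   | 1749.33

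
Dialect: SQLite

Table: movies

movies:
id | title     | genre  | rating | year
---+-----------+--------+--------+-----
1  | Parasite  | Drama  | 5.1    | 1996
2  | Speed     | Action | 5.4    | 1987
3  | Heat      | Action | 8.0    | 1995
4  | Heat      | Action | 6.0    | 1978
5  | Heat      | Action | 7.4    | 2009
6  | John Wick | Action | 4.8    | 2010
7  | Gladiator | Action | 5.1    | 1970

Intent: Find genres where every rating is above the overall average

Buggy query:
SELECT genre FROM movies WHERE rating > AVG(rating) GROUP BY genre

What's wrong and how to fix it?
Bug: WHERE evaluates per row before aggregation, so AVG() is unavailable

Fix: Compute the overall average in a scalar subquery and compare each group's MIN against it in HAVING

Corrected query:
SELECT genre FROM movies GROUP BY genre HAVING MIN(rating) > (SELECT AVG(rating) FROM movies)

Result:
(no rows)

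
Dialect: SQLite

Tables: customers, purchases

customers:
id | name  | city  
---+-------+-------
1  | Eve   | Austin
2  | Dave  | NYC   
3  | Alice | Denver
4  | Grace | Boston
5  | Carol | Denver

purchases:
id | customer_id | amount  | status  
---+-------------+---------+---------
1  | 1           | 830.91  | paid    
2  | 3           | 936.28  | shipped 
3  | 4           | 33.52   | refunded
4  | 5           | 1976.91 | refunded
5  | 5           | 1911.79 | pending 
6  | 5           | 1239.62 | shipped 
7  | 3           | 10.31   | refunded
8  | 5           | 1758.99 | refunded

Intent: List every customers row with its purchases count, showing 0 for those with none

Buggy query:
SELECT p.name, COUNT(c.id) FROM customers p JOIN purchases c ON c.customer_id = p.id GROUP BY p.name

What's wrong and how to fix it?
Bug: INNER JOIN drops customers rows that have no matching purchases rows

Fix: Use LEFT JOIN so parents without children still appear (COUNT(c.id) gives 0)

Corrected query:
SELECT p.name, COUNT(c.id) FROM customers p LEFT JOIN purchases c ON c.customer_id = p.id GROUP BY p.name

Result:
name  | COUNT(c.id)
------+------------
Alice | 2          
Carol | 4          
Dave  | 0          
Eve   | 1          
Grace | 1          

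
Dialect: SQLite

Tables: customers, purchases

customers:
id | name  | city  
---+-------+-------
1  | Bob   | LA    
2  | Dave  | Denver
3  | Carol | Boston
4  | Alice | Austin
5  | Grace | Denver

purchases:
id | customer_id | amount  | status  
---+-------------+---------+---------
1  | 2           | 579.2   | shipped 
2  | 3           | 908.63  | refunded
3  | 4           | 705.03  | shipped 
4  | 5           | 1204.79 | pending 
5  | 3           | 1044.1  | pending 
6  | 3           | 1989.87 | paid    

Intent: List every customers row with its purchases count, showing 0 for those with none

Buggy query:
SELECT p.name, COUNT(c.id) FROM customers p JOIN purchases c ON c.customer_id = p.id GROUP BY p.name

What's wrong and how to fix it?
Bug: INNER JOIN drops customers rows that have no matching purchases rows

Fix: Use LEFT JOIN so parents without children still appear (COUNT(c.id) gives 0)

Corrected query:
SELECT p.name, COUNT(c.id) FROM customers p LEFT JOIN purchases c ON c.customer_id = p.id GROUP BY p.name

Result:
name  | COUNT(c.id)
------+------------
Alice | 1          
Bob   | 0          
Carol | 3          
Dave  | 1          
Grace | 1          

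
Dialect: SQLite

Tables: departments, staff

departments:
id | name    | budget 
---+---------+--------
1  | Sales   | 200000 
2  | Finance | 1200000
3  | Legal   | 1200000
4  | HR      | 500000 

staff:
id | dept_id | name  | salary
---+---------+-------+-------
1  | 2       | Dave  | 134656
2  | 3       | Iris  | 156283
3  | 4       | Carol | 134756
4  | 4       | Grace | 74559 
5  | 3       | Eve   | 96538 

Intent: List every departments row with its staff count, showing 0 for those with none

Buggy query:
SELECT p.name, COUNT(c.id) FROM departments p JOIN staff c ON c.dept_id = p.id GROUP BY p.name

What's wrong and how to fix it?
Bug: An inner join excludes parents with zero children

Fix: Switch to LEFT JOIN to retain unmatched parent rows

Corrected query:
SELECT p.name, COUNT(c.id) FROM departments p LEFT JOIN staff c ON c.dept_id = p.id GROUP BY p.name

Result:
name    | COUNT(c.id)
--------+------------
Finance | 1          
HR      | 2          
Legal   | 2          
Sales   | 0          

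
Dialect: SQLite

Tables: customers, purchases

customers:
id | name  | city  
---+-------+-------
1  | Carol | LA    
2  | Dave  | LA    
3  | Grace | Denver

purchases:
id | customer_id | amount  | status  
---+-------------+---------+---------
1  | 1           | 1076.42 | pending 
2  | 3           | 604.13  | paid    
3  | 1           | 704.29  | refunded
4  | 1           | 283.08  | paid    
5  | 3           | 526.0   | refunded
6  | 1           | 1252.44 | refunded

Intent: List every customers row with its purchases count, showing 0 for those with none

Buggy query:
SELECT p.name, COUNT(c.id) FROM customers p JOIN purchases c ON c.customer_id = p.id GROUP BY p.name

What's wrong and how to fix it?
Bug: INNER JOIN drops customers rows that have no matching purchases rows

Fix: Switch to LEFT JOIN to retain unmatched parent rows

Corrected query:
SELECT p.name, COUNT(c.id) FROM customers p LEFT JOIN purchases c ON c.customer_id = p.id GROUP BY p.name

Result:
name  | COUNT(c.id)
------+------------
Carol | 4          
Dave  | 0          
Grace | 2          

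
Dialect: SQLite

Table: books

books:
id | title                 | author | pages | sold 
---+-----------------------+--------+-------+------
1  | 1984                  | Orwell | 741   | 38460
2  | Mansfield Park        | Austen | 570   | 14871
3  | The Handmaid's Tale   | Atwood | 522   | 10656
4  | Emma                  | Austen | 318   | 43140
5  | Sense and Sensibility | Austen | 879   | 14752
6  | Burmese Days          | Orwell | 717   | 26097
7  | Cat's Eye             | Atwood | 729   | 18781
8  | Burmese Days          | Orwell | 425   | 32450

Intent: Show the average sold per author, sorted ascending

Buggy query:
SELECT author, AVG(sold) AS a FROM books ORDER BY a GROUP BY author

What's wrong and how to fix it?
Bug: ORDER BY appears before GROUP BY; SQL clause order requires GROUP BY first

Fix: Move ORDER BY to the end, after GROUP BY

Corrected query:
SELECT author, AVG(sold) AS a FROM books GROUP BY author ORDER BY a

Result:
author | a           
-------+-------------
Atwood | 14718.5     
Austen | 24254.333333
Orwell | 32335.666667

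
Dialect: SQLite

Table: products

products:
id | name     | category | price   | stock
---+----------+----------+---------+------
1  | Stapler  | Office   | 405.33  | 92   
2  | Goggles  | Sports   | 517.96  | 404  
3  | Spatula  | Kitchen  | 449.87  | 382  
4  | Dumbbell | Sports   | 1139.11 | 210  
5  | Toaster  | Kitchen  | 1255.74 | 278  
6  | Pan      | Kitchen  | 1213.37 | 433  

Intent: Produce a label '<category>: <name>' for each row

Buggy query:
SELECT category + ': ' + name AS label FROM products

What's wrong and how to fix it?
Bug: SQLite uses || for string concatenation; + coerces text to numbers (yielding 0)

Fix: Replace + with || to concatenate text

Corrected query:
SELECT category || ': ' || name AS label FROM products

Result:
label           
----------------
Office: Stapler 
Sports: Goggles 
Kitchen: Spatula
Sports: Dumbbell
Kitchen: Toaster
Kitchen: Pan    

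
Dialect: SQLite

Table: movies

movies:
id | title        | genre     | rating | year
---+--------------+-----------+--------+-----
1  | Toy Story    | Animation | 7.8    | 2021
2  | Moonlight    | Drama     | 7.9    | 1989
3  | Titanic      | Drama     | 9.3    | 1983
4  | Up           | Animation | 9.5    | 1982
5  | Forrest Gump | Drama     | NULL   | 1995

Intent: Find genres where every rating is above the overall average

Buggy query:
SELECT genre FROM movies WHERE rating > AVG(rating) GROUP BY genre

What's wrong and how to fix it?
Bug: AVG() is an aggregate; it can't sit directly in WHERE

Fix: Use a subquery for AVG and a HAVING MIN(...) filter so the condition holds for every row in the group

Corrected query:
SELECT genre FROM movies GROUP BY genre HAVING MIN(rating) > (SELECT AVG(rating) FROM movies)

Result:
(no rows)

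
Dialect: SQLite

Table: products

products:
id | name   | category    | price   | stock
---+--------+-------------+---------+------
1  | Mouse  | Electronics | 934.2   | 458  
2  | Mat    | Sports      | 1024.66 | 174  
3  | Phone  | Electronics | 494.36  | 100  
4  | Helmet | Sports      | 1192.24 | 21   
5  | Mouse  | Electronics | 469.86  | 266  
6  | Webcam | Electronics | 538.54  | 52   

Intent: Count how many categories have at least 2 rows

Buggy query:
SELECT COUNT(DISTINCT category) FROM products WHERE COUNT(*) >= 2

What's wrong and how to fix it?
Bug: WHERE filters individual rows, not groups, so a group-level COUNT is invalid there

Fix: Use a subquery that GROUPs and filters with HAVING, then count its rows

Corrected query:
SELECT COUNT(*) FROM (SELECT category FROM products GROUP BY category HAVING COUNT(*) >= 2)

Result:
COUNT(*)
--------
2       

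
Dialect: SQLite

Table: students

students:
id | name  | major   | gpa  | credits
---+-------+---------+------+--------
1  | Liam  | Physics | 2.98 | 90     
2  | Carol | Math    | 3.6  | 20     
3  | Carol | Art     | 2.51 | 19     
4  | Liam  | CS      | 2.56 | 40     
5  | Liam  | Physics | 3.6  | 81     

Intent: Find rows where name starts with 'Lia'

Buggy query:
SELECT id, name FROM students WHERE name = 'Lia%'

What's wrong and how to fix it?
Bug: '=' compares the literal string including the % character; pattern matching needs LIKE

Fix: Use LIKE for wildcard pattern matching

Corrected query:
SELECT id, name FROM students WHERE name LIKE 'Lia%'

Result:
id | name
---+-----
1  | Liam
4  | Liam
5  | Liam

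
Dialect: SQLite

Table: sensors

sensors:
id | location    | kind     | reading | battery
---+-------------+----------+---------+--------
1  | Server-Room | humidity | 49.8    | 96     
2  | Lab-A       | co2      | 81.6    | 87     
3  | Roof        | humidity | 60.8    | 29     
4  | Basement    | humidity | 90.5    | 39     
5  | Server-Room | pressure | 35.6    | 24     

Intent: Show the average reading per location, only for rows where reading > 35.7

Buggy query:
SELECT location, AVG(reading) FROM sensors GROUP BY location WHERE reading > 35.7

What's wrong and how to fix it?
Bug: Row-level WHERE must come before GROUP BY in the clause order

Fix: Move the WHERE clause before GROUP BY

Corrected query:
SELECT location, AVG(reading) FROM sensors WHERE reading > 35.7 GROUP BY location

Result:
location    | AVG(reading)
------------+-------------
Basement    | 90.5        
Lab-A       | 81.6        
Roof        | 60.8        
Server-Room | 49.8        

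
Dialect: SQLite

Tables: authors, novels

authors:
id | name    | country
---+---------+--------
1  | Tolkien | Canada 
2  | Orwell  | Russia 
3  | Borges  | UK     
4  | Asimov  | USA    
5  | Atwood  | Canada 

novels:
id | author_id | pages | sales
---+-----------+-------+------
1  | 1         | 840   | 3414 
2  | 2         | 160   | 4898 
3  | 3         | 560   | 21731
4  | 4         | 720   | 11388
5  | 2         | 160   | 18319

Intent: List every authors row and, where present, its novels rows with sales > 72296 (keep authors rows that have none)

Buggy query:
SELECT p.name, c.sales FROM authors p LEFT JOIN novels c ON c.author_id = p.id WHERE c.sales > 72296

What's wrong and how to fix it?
Bug: Filtering c.sales in WHERE discards the NULL rows produced by LEFT JOIN, turning it into an inner join

Fix: Move the right-table condition into the ON clause so unmatched parents are kept

Corrected query:
SELECT p.name, c.sales FROM authors p LEFT JOIN novels c ON c.author_id = p.id AND c.sales > 72296

Result:
name    | sales
--------+------
Tolkien | NULL 
Orwell  | NULL 
Borges  | NULL 
Asimov  | NULL 
Atwood  | NULL 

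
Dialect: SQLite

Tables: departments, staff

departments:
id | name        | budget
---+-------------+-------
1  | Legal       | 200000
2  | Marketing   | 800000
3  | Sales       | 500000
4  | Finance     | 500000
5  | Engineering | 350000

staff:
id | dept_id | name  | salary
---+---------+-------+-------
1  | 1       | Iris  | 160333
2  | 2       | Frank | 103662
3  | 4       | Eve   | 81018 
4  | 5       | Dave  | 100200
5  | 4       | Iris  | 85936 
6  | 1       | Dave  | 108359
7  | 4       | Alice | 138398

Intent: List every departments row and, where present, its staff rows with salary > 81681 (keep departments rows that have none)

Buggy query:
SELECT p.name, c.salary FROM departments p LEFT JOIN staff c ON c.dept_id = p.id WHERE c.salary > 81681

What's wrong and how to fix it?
Bug: A WHERE condition on the right-hand table after LEFT JOIN drops unmatched parents

Fix: Put 'c.salary > 81681' in the JOIN's ON clause instead of WHERE

Corrected query:
SELECT p.name, c.salary FROM departments p LEFT JOIN staff c ON c.dept_id = p.id AND c.salary > 81681

Result:
name        | salary
------------+-------
Legal       | 108359
Legal       | 160333
Marketing   | 103662
Sales       | NULL  
Finance     | 85936 
Finance     | 138398
Engineering | 100200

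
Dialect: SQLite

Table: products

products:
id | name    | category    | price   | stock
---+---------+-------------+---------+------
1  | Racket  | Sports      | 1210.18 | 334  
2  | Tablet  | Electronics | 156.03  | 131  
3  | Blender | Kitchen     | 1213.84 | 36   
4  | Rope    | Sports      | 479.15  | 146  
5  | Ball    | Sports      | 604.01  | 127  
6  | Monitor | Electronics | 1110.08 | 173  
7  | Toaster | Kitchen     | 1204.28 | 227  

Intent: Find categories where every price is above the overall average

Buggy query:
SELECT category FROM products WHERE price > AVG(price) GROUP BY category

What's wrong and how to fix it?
Bug: AVG() is an aggregate; it can't sit directly in WHERE

Fix: Compute the overall average in a scalar subquery and compare each group's MIN against it in HAVING

Corrected query:
SELECT category FROM products GROUP BY category HAVING MIN(price) > (SELECT AVG(price) FROM products)

Result:
category
--------
Kitchen 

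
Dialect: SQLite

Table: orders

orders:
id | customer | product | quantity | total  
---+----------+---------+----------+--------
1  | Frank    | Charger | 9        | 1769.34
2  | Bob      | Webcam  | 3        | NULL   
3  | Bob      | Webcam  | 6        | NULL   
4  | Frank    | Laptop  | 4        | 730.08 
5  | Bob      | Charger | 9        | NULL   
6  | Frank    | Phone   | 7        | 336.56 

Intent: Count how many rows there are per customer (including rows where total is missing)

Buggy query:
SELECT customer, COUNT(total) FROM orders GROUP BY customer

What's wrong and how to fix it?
Bug: COUNT(total) skips NULLs, so groups with missing total are undercounted

Fix: Replace COUNT(total) with COUNT(*)

Corrected query:
SELECT customer, COUNT(*) FROM orders GROUP BY customer

Result:
customer | COUNT(*)
---------+---------
Bob      | 3       
Frank    | 3       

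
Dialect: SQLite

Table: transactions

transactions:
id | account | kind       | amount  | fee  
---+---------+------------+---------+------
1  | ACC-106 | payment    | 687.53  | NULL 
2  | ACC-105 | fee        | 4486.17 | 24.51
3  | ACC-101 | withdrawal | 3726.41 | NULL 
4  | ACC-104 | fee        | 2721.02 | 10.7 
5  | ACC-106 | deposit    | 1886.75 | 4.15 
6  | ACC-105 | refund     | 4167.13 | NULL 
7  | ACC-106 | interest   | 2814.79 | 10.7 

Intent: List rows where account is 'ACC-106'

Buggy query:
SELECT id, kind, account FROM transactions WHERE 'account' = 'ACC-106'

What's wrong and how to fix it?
Bug: 'account' in single quotes is a string literal, not the column; the comparison is literal-vs-literal and never true

Fix: Reference the column as account without single quotes

Corrected query:
SELECT id, kind, account FROM transactions WHERE account = 'ACC-106'

Result:
id | kind     | account
---+----------+--------
1  | payment  | ACC-106
5  | deposit  | ACC-106
7  | interest | ACC-106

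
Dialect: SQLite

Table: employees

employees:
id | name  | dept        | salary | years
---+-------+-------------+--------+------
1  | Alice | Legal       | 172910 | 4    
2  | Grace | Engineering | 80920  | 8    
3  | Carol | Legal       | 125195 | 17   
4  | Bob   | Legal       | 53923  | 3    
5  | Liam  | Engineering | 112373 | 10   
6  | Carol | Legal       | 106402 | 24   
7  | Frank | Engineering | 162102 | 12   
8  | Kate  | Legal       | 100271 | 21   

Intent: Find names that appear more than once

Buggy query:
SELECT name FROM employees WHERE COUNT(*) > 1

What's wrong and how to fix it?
Bug: COUNT(*) is an aggregate and cannot be used in WHERE

Fix: Group first, then use HAVING for the count condition

Corrected query:
SELECT name FROM employees GROUP BY name HAVING COUNT(*) > 1

Result:
name 
-----
Carol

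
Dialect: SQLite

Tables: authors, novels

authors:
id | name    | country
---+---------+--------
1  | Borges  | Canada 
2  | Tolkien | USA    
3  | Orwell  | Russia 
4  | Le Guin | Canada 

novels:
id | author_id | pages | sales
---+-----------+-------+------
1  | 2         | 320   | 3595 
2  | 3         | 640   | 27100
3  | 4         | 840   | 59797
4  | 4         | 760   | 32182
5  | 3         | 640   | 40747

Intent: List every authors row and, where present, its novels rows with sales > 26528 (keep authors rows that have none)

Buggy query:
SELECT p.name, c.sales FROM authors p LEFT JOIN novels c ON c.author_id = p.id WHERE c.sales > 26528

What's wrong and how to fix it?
Bug: Filtering c.sales in WHERE discards the NULL rows produced by LEFT JOIN, turning it into an inner join

Fix: Move the right-table condition into the ON clause so unmatched parents are kept

Corrected query:
SELECT p.name, c.sales FROM authors p LEFT JOIN novels c ON c.author_id = p.id AND c.sales > 26528

Result:
name    | sales
--------+------
Borges  | NULL 
Tolkien | NULL 
Orwell  | 27100
Orwell  | 40747
Le Guin | 32182
Le Guin | 59797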